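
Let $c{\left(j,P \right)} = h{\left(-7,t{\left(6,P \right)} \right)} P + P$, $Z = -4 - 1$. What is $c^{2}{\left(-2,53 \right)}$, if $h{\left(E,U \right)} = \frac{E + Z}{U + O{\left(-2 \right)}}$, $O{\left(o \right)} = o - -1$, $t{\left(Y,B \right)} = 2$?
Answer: $339889$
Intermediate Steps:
$O{\left(o \right)} = 1 + o$ ($O{\left(o \right)} = o + 1 = 1 + o$)
$Z = -5$
$h{\left(E,U \right)} = \frac{-5 + E}{-1 + U}$ ($h{\left(E,U \right)} = \frac{E - 5}{U + \left(1 - 2\right)} = \frac{-5 + E}{U - 1} = \frac{-5 + E}{-1 + U}$)
$c{\left(j,P \right)} = - 11 P$ ($c{\left(j,P \right)} = \frac{-5 - 7}{-1 + 2} P + P = 1^{-1} \left(-12\right) P + P = 1 \left(-12\right) P + P = - 12 P + P = - 11 P$)
$c^{2}{\left(-2,53 \right)} = \left(\left(-11\right) 53\right)^{2} = \left(-583\right)^{2} = 339889$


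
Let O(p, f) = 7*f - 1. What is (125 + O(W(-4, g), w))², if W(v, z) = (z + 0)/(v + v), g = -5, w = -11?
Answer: 2209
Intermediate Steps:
W(v, z) = z/(2*v) (W(v, z) = z/((2*v)) = z*(1/(2*v)) = z/(2*v))
O(p, f) = -1 + 7*f
(125 + O(W(-4, g), w))² = (125 + (-1 + 7*(-11)))² = (125 + (-1 - 77))² = (125 - 78)² = 47² = 2209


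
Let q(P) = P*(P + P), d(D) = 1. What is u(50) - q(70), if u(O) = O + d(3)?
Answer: -9749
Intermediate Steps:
q(P) = 2*P**2 (q(P) = P*(2*P) = 2*P**2)
u(O) = 1 + O (u(O) = O + 1 = 1 + O)
u(50) - q(70) = (1 + 50) - 2*70**2 = 51 - 2*4900 = 51 - 1*9800 = 51 - 9800 = -9749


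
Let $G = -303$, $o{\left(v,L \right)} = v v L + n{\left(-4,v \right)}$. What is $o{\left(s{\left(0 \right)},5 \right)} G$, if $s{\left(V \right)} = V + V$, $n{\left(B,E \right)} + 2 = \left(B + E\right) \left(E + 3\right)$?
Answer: $4242$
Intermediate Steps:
$n{\left(B,E \right)} = -2 + \left(3 + E\right) \left(B + E\right)$ ($n{\left(B,E \right)} = -2 + \left(B + E\right) \left(E + 3\right) = -2 + \left(B + E\right) \left(3 + E\right) = -2 + \left(3 + E\right) \left(B + E\right)$)
$s{\left(V \right)} = 2 V$
$o{\left(v,L \right)} = -14 + v^{2} - v + L v^{2}$ ($o{\left(v,L \right)} = v v L + \left(-2 + v^{2} + 3 \left(-4\right) + 3 v - 4 v\right) = v^{2} L - \left(14 + v - v^{2}\right) = L v^{2} - \left(14 + v - v^{2}\right) = -14 + v^{2} - v + L v^{2}$)
$o{\left(s{\left(0 \right)},5 \right)} G = \left(-14 + \left(2 \cdot 0\right)^{2} - 2 \cdot 0 + 5 \left(2 \cdot 0\right)^{2}\right) \left(-303\right) = \left(-14 + 0^{2} - 0 + 5 \cdot 0^{2}\right) \left(-303\right) = \left(-14 + 0 + 0 + 5 \cdot 0\right) \left(-303\right) = \left(-14 + 0 + 0 + 0\right) \left(-303\right) = \left(-14\right) \left(-303\right) = 4242$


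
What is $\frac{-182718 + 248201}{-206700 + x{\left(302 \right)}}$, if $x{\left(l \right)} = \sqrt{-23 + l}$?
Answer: $- \frac{4511778700}{14241629907} - \frac{65483 \sqrt{31}}{14241629907} \approx -0.31683$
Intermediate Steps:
$\frac{-182718 + 248201}{-206700 + x{\left(302 \right)}} = \frac{-182718 + 248201}{-206700 + \sqrt{-23 + 302}} = \frac{65483}{-206700 + \sqrt{279}} = \frac{65483}{-206700 + 3 \sqrt{31}}$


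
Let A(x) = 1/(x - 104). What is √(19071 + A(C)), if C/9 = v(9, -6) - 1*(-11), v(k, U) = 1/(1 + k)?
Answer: √32057941/41 ≈ 138.10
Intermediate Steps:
C = 999/10 (C = 9*(1/(1 + 9) - 1*(-11)) = 9*(1/10 + 11) = 9*(⅒ + 11) = 9*(111/10) = 999/10 ≈ 99.900)
A(x) = 1/(-104 + x)
√(19071 + A(C)) = √(19071 + 1/(-104 + 999/10)) = √(19071 + 1/(-41/10)) = √(19071 - 10/41) = √(781901/41) = √32057941/41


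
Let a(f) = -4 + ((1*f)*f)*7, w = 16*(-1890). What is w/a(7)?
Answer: -10080/113 ≈ -89.203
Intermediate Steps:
w = -30240
a(f) = -4 + 7*f² (a(f) = -4 + (f*f)*7 = -4 + f²*7 = -4 + 7*f²)
w/a(7) = -30240/(-4 + 7*7²) = -30240/(-4 + 7*49) = -30240/(-4 + 343) = -30240/339 = -30240*1/339 = -10080/113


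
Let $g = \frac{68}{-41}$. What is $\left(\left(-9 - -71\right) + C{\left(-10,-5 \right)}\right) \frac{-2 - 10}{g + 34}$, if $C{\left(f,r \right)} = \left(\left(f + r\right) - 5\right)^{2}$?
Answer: $- \frac{37884}{221} \approx -171.42$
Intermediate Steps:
$g = - \frac{68}{41}$ ($g = 68 \left(- \frac{1}{41}\right) = - \frac{68}{41} \approx -1.6585$)
$C{\left(f,r \right)} = \left(-5 + f + r\right)^{2}$
$\left(\left(-9 - -71\right) + C{\left(-10,-5 \right)}\right) \frac{-2 - 10}{g + 34} = \left(\left(-9 - -71\right) + \left(-5 - 10 - 5\right)^{2}\right) \frac{-2 - 10}{- \frac{68}{41} + 34} = \left(\left(-9 + 71\right) + \left(-20\right)^{2}\right) \left(- \frac{12}{\frac{1326}{41}}\right) = \left(62 + 400\right) \left(\left(-12\right) \frac{41}{1326}\right) = 462 \left(- \frac{82}{221}\right) = - \frac{37884}{221}$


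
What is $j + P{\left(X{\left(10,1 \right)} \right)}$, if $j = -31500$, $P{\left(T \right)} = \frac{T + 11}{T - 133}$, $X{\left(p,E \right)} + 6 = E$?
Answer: $- \frac{724501}{23} \approx -31500.0$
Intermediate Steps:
$X{\left(p,E \right)} = -6 + E$
$P{\left(T \right)} = \frac{11 + T}{-133 + T}$
$j + P{\left(X{\left(10,1 \right)} \right)} = -31500 + \frac{11 + \left(-6 + 1\right)}{-133 + \left(-6 + 1\right)} = -31500 + \frac{11 - 5}{-133 - 5} = -31500 + \frac{1}{-138} \cdot 6 = -31500 - \frac{1}{23} = - \frac{724501}{23}$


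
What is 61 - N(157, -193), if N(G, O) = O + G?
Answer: 97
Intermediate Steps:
N(G, O) = G + O
61 - N(157, -193) = 61 - (157 - 193) = 61 - 1*(-36) = 61 + 36 = 97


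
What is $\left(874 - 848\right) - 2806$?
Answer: $-2780$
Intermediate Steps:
$\left(874 - 848\right) - 2806 = 26 - 2806 = -2780$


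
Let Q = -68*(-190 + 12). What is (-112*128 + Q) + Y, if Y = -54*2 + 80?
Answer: -2260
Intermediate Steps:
Y = -28 (Y = -108 + 80 = -28)
Q = 12104 (Q = -68*(-178) = 12104)
(-112*128 + Q) + Y = (-112*128 + 12104) - 28 = (-14336 + 12104) - 28 = -2232 - 28 = -2260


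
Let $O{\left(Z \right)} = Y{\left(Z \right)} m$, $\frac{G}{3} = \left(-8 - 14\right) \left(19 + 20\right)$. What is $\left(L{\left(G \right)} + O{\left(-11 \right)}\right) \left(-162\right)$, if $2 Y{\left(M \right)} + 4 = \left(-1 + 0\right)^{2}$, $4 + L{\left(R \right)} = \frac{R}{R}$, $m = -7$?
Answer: $-1215$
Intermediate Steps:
$G = -2574$ ($G = 3 \left(-8 - 14\right) \left(19 + 20\right) = 3 \left(\left(-22\right) 39\right) = 3 \left(-858\right) = -2574$)
$L{\left(R \right)} = -3$ ($L{\left(R \right)} = -4 + \frac{R}{R} = -4 + 1 = -3$)
$Y{\left(M \right)} = - \frac{3}{2}$ ($Y{\left(M \right)} = -2 + \frac{\left(-1 + 0\right)^{2}}{2} = -2 + \frac{\left(-1\right)^{2}}{2} = -2 + \frac{1}{2} \cdot 1 = -2 + \frac{1}{2} = - \frac{3}{2}$)
$O{\left(Z \right)} = \frac{21}{2}$ ($O{\left(Z \right)} = \left(- \frac{3}{2}\right) \left(-7\right) = \frac{21}{2}$)
$\left(L{\left(G \right)} + O{\left(-11 \right)}\right) \left(-162\right) = \left(-3 + \frac{21}{2}\right) \left(-162\right) = \frac{15}{2} \left(-162\right) = -1215$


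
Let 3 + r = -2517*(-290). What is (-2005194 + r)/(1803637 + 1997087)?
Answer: -425089/1266908 ≈ -0.33553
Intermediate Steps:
r = 729927 (r = -3 - 2517*(-290) = -3 + 729930 = 729927)
(-2005194 + r)/(1803637 + 1997087) = (-2005194 + 729927)/(1803637 + 1997087) = -1275267/3800724 = -1275267*1/3800724 = -425089/1266908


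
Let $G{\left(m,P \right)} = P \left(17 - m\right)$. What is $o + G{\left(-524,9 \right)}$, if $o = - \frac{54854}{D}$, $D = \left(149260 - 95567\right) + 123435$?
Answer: $\frac{431190689}{88564} \approx 4868.7$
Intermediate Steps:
$D = 177128$ ($D = 53693 + 123435 = 177128$)
$o = - \frac{27427}{88564}$ ($o = - \frac{54854}{177128} = \left(-54854\right) \frac{1}{177128} = - \frac{27427}{88564} \approx -0.30969$)
$o + G{\left(-524,9 \right)} = - \frac{27427}{88564} + 9 \left(17 - -524\right) = - \frac{27427}{88564} + 9 \left(17 + 524\right) = - \frac{27427}{88564} + 9 \cdot 541 = - \frac{27427}{88564} + 4869 = \frac{431190689}{88564}$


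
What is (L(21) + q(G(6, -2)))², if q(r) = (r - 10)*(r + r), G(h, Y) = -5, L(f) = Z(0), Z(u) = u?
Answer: 22500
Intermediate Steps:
L(f) = 0
q(r) = 2*r*(-10 + r) (q(r) = (-10 + r)*(2*r) = 2*r*(-10 + r))
(L(21) + q(G(6, -2)))² = (0 + 2*(-5)*(-10 - 5))² = (0 + 2*(-5)*(-15))² = (0 + 150)² = 150² = 22500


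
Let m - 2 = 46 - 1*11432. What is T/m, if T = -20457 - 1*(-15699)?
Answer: 2379/5692 ≈ 0.41795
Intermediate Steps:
m = -11384 (m = 2 + (46 - 1*11432) = 2 + (46 - 11432) = 2 - 11386 = -11384)
T = -4758 (T = -20457 + 15699 = -4758)
T/m = -4758/(-11384) = -4758*(-1/11384) = 2379/5692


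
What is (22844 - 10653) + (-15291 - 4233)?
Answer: -7333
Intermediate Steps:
(22844 - 10653) + (-15291 - 4233) = 12191 - 19524 = -7333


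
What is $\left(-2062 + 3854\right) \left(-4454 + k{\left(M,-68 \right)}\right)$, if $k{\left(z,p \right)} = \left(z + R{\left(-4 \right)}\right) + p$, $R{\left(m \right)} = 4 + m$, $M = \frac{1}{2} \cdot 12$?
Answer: $-8092672$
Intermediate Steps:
$M = 6$ ($M = \frac{1}{2} \cdot 12 = 6$)
$k{\left(z,p \right)} = p + z$ ($k{\left(z,p \right)} = \left(z + \left(4 - 4\right)\right) + p = \left(z + 0\right) + p = z + p = p + z$)
$\left(-2062 + 3854\right) \left(-4454 + k{\left(M,-68 \right)}\right) = \left(-2062 + 3854\right) \left(-4454 + \left(-68 + 6\right)\right) = 1792 \left(-4454 - 62\right) = 1792 \left(-4516\right) = -8092672$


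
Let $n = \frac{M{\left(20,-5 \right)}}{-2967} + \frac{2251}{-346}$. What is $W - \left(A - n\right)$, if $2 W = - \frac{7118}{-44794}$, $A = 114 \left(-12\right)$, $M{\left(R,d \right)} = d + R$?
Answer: $\frac{5217611964577}{3832059509} \approx 1361.6$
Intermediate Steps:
$M{\left(R,d \right)} = R + d$
$n = - \frac{2227969}{342194}$ ($n = \frac{20 - 5}{-2967} + \frac{2251}{-346} = 15 \left(- \frac{1}{2967}\right) + 2251 \left(- \frac{1}{346}\right) = - \frac{5}{989} - \frac{2251}{346} = - \frac{2227969}{342194} \approx -6.5108$)
$A = -1368$
$W = \frac{3559}{44794}$ ($W = \frac{\left(-7118\right) \frac{1}{-44794}}{2} = \frac{\left(-7118\right) \left(- \frac{1}{44794}\right)}{2} = \frac{1}{2} \cdot \frac{3559}{22397} = \frac{3559}{44794} \approx 0.079453$)
$W - \left(A - n\right) = \frac{3559}{44794} - - \frac{465893423}{342194} = \frac{3559}{44794} + \left(- \frac{2227969}{342194} + 1368\right) = \frac{3559}{44794} + \frac{465893423}{342194} = \frac{5217611964577}{3832059509}$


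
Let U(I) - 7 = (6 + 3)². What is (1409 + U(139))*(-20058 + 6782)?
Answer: -19874172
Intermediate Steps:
U(I) = 88 (U(I) = 7 + (6 + 3)² = 7 + 9² = 7 + 81 = 88)
(1409 + U(139))*(-20058 + 6782) = (1409 + 88)*(-20058 + 6782) = 1497*(-13276) = -19874172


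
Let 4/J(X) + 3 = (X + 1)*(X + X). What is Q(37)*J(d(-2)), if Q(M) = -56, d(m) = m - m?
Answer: 224/3 ≈ 74.667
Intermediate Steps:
d(m) = 0
J(X) = 4/(-3 + 2*X*(1 + X)) (J(X) = 4/(-3 + (X + 1)*(X + X)) = 4/(-3 + (1 + X)*(2*X)) = 4/(-3 + 2*X*(1 + X)))
Q(37)*J(d(-2)) = -224/(-3 + 2*0 + 2*0²) = -224/(-3 + 0 + 2*0) = -224/(-3 + 0 + 0) = -224/(-3) = -224*(-1)/3 = -56*(-4/3) = 224/3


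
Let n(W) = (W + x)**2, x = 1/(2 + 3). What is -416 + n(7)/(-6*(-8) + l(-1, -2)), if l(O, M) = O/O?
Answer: -508304/1225 ≈ -414.94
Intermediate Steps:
x = 1/5 ≈ 0.20000
l(O, M) = 1
n(W) = (1/5 + W)**2 (n(W) = (W + 1/5)**2 = (1/5 + W)**2)
-416 + n(7)/(-6*(-8) + l(-1, -2)) = -416 + ((1 + 5*7)**2/25)/(-6*(-8) + 1) = -416 + ((1 + 35)**2/25)/(48 + 1) = -416 + ((1/25)*36**2)/49 = -416 + ((1/25)*1296)/49 = -416 + (1/49)*(1296/25) = -416 + 1296/1225 = -508304/1225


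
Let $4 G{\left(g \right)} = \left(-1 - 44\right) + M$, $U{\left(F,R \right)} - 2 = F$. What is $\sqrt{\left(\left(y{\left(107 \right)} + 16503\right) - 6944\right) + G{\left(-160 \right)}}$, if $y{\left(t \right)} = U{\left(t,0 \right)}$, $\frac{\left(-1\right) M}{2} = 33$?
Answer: $\frac{\sqrt{38561}}{2} \approx 98.185$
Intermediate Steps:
$M = -66$ ($M = \left(-2\right) 33 = -66$)
$U{\left(F,R \right)} = 2 + F$
$y{\left(t \right)} = 2 + t$
$G{\left(g \right)} = - \frac{111}{4}$ ($G{\left(g \right)} = \frac{\left(-1 - 44\right) - 66}{4} = \frac{-45 - 66}{4} = \frac{1}{4} \left(-111\right) = - \frac{111}{4}$)
$\sqrt{\left(\left(y{\left(107 \right)} + 16503\right) - 6944\right) + G{\left(-160 \right)}} = \sqrt{\left(\left(\left(2 + 107\right) + 16503\right) - 6944\right) - \frac{111}{4}} = \sqrt{\left(\left(109 + 16503\right) - 6944\right) - \frac{111}{4}} = \sqrt{\left(16612 - 6944\right) - \frac{111}{4}} = \sqrt{9668 - \frac{111}{4}} = \sqrt{\frac{38561}{4}} = \frac{\sqrt{38561}}{2}$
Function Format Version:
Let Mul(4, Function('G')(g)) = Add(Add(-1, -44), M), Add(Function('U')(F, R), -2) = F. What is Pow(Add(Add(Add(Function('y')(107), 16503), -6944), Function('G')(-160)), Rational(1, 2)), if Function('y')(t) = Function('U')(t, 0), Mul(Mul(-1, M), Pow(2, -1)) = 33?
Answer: Mul(Rational(1, 2), Pow(38561, Rational(1, 2))) ≈ 98.185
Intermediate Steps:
M = -66 (M = Mul(-2, 33) = -66)
Function('U')(F, R) = Add(2, F)
Function('y')(t) = Add(2, t)
Function('G')(g) = Rational(-111, 4) (Function('G')(g) = Mul(Rational(1, 4), Add(Add(-1, -44), -66)) = Mul(Rational(1, 4), Add(-45, -66)) = Mul(Rational(1, 4), -111) = Rational(-111, 4))
Pow(Add(Add(Add(Function('y')(107), 16503), -6944), Function('G')(-160)), Rational(1, 2)) = Pow(Add(Add(Add(Add(2, 107), 16503), -6944), Rational(-111, 4)), Rational(1, 2)) = Pow(Add(Add(Add(109, 16503), -6944), Rational(-111, 4)), Rational(1, 2)) = Pow(Add(Add(16612, -6944), Rational(-111, 4)), Rational(1, 2)) = Pow(Add(9668, Rational(-111, 4)), Rational(1, 2)) = Pow(Rational(38561, 4), Rational(1, 2)) = Mul(Rational(1, 2), Pow(38561, Rational(1, 2)))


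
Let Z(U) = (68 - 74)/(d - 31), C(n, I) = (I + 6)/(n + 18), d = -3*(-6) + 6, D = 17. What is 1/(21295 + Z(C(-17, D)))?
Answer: 7/149071 ≈ 4.6958e-5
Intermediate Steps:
d = 24 (d = 18 + 6 = 24)
C(n, I) = (6 + I)/(18 + n)
Z(U) = 6/7 (Z(U) = (68 - 74)/(24 - 31) = -6/(-7) = -6*(-1/7) = 6/7)
1/(21295 + Z(C(-17, D))) = 1/(21295 + 6/7) = 1/(149071/7) = 7/149071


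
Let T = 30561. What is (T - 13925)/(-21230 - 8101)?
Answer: -16636/29331 ≈ -0.56718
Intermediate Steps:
(T - 13925)/(-21230 - 8101) = (30561 - 13925)/(-21230 - 8101) = 16636/(-29331) = 16636*(-1/29331) = -16636/29331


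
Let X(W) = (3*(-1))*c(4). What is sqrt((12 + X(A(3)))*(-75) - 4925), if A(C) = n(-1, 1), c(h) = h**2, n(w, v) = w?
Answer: 5*I*sqrt(89) ≈ 47.17*I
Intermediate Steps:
A(C) = -1
X(W) = -48 (X(W) = (3*(-1))*4**2 = -3*16 = -48)
sqrt((12 + X(A(3)))*(-75) - 4925) = sqrt((12 - 48)*(-75) - 4925) = sqrt(-36*(-75) - 4925) = sqrt(2700 - 4925) = sqrt(-2225) = 5*I*sqrt(89)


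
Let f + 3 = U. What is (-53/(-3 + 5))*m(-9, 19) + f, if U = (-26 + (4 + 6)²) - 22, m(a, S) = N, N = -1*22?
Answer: 632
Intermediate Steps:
N = -22
m(a, S) = -22
U = 52 (U = (-26 + 10²) - 22 = (-26 + 100) - 22 = 74 - 22 = 52)
f = 49 (f = -3 + 52 = 49)
(-53/(-3 + 5))*m(-9, 19) + f = -53/(-3 + 5)*(-22) + 49 = -53/2*(-22) + 49 = 583 + 49 = 632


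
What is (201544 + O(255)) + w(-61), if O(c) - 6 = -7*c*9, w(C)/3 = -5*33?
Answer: 184990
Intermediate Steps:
w(C) = -495 (w(C) = 3*(-5*33) = 3*(-165) = -495)
O(c) = 6 - 63*c (O(c) = 6 - 7*c*9 = 6 - 63*c)
(201544 + O(255)) + w(-61) = (201544 + (6 - 63*255)) - 495 = (201544 + (6 - 16065)) - 495 = (201544 - 16059) - 495 = 185485 - 495 = 184990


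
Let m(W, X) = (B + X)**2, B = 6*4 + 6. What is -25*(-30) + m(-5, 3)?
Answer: 1839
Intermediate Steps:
B = 30 (B = 24 + 6 = 30)
m(W, X) = (30 + X)**2
-25*(-30) + m(-5, 3) = -25*(-30) + (30 + 3)**2 = 750 + 33**2 = 750 + 1089 = 1839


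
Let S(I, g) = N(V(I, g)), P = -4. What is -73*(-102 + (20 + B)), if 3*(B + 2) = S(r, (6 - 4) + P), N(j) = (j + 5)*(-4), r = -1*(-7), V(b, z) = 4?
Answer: 7008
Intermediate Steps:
r = 7
N(j) = -20 - 4*j (N(j) = (5 + j)*(-4) = -20 - 4*j)
S(I, g) = -36 (S(I, g) = -20 - 4*4 = -20 - 16 = -36)
B = -14 (B = -2 + (⅓)*(-36) = -2 - 12 = -14)
-73*(-102 + (20 + B)) = -73*(-102 + (20 - 14)) = -73*(-102 + 6) = -73*(-96) = 7008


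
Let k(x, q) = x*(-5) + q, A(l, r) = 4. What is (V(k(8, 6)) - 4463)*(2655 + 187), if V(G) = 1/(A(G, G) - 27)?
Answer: -291731300/23 ≈ -1.2684e+7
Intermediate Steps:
k(x, q) = q - 5*x (k(x, q) = -5*x + q = q - 5*x)
V(G) = -1/23 (V(G) = 1/(4 - 27) = 1/(-23) = -1/23)
(V(k(8, 6)) - 4463)*(2655 + 187) = (-1/23 - 4463)*(2655 + 187) = -102650/23*2842 = -291731300/23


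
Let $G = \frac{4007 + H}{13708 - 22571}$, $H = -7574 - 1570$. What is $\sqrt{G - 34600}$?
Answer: $\frac{i \sqrt{2717880278169}}{8863} \approx 186.01 i$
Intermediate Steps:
$H = -9144$ ($H = -7574 - 1570 = -9144$)
$G = \frac{5137}{8863}$ ($G = \frac{4007 - 9144}{13708 - 22571} = - \frac{5137}{-8863} = \left(-5137\right) \left(- \frac{1}{8863}\right) = \frac{5137}{8863} \approx 0.5796$)
$\sqrt{G - 34600} = \sqrt{\frac{5137}{8863} - 34600} = \sqrt{- \frac{306654663}{8863}} = \frac{i \sqrt{2717880278169}}{8863}$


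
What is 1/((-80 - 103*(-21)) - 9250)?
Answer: -1/7167 ≈ -0.00013953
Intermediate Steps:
1/((-80 - 103*(-21)) - 9250) = 1/((-80 + 2163) - 9250) = 1/(2083 - 9250) = 1/(-7167) = -1/7167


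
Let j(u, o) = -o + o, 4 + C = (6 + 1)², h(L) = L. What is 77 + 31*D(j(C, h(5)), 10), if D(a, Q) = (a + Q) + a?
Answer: 387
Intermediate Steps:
C = 45 (C = -4 + (6 + 1)² = -4 + 7² = -4 + 49 = 45)
j(u, o) = 0
D(a, Q) = Q + 2*a (D(a, Q) = (Q + a) + a = Q + 2*a)
77 + 31*D(j(C, h(5)), 10) = 77 + 31*(10 + 2*0) = 77 + 31*(10 + 0) = 77 + 31*10 = 77 + 310 = 387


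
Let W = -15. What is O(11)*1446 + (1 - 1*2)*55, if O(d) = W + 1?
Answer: -20299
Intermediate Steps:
O(d) = -14 (O(d) = -15 + 1 = -14)
O(11)*1446 + (1 - 1*2)*55 = -14*1446 + (1 - 1*2)*55 = -20244 + (1 - 2)*55 = -20244 - 1*55 = -20244 - 55 = -20299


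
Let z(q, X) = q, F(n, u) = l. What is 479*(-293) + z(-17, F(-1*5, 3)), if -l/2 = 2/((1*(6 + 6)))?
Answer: -140364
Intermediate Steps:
l = -⅓ (l = -4/(1*(6 + 6)) = -4/(1*12) = -4/12 = -2*⅙ = -⅓ ≈ -0.33333)
F(n, u) = -⅓
479*(-293) + z(-17, F(-1*5, 3)) = 479*(-293) - 17 = -140347 - 17 = -140364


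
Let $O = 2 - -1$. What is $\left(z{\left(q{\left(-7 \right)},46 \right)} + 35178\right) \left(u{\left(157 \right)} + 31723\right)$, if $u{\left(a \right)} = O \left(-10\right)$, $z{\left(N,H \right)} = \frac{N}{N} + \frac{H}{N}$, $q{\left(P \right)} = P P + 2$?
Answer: $\frac{56862788275}{51} \approx 1.115 \cdot 10^{9}$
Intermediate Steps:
$q{\left(P \right)} = 2 + P^{2}$ ($q{\left(P \right)} = P^{2} + 2 = 2 + P^{2}$)
$z{\left(N,H \right)} = 1 + \frac{H}{N}$
$O = 3$ ($O = 2 + 1 = 3$)
$u{\left(a \right)} = -30$ ($u{\left(a \right)} = 3 \left(-10\right) = -30$)
$\left(z{\left(q{\left(-7 \right)},46 \right)} + 35178\right) \left(u{\left(157 \right)} + 31723\right) = \left(\frac{46 + \left(2 + \left(-7\right)^{2}\right)}{2 + \left(-7\right)^{2}} + 35178\right) \left(-30 + 31723\right) = \left(\frac{46 + \left(2 + 49\right)}{2 + 49} + 35178\right) 31693 = \left(\frac{46 + 51}{51} + 35178\right) 31693 = \left(\frac{1}{51} \cdot 97 + 35178\right) 31693 = \left(\frac{97}{51} + 35178\right) 31693 = \frac{1794175}{51} \cdot 31693 = \frac{56862788275}{51}$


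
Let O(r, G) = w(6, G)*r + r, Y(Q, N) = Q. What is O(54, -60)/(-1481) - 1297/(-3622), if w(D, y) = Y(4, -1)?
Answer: 942917/5364182 ≈ 0.17578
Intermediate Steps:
w(D, y) = 4
O(r, G) = 5*r (O(r, G) = 4*r + r = 5*r)
O(54, -60)/(-1481) - 1297/(-3622) = (5*54)/(-1481) - 1297/(-3622) = 270*(-1/1481) - 1297*(-1/3622) = -270/1481 + 1297/3622 = 942917/5364182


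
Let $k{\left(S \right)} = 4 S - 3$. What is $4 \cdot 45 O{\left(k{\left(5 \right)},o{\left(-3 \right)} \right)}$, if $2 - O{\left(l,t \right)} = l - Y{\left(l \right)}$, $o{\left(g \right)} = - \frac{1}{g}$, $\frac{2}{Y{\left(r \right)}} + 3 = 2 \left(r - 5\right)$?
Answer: $- \frac{18780}{7} \approx -2682.9$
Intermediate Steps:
$k{\left(S \right)} = -3 + 4 S$
$Y{\left(r \right)} = \frac{2}{-13 + 2 r}$ ($Y{\left(r \right)} = \frac{2}{-3 + 2 \left(r - 5\right)} = \frac{2}{-3 + 2 \left(-5 + r\right)} = \frac{2}{-3 + \left(-10 + 2 r\right)} = \frac{2}{-13 + 2 r}$)
$O{\left(l,t \right)} = 2 - l + \frac{2}{-13 + 2 l}$ ($O{\left(l,t \right)} = 2 - \left(l - \frac{2}{-13 + 2 l}\right) = 2 - l + \frac{2}{-13 + 2 l}$)
$4 \cdot 45 O{\left(k{\left(5 \right)},o{\left(-3 \right)} \right)} = 4 \cdot 45 \frac{2 + \left(-13 + 2 \left(-3 + 4 \cdot 5\right)\right) \left(2 - \left(-3 + 4 \cdot 5\right)\right)}{-13 + 2 \left(-3 + 4 \cdot 5\right)} = 180 \frac{2 + \left(-13 + 2 \left(-3 + 20\right)\right) \left(2 - \left(-3 + 20\right)\right)}{-13 + 2 \left(-3 + 20\right)} = 180 \frac{2 + \left(-13 + 2 \cdot 17\right) \left(2 - 17\right)}{-13 + 2 \cdot 17} = 180 \frac{2 + \left(-13 + 34\right) \left(2 - 17\right)}{-13 + 34} = 180 \frac{2 + 21 \left(-15\right)}{21} = 180 \frac{2 - 315}{21} = 180 \cdot \frac{1}{21} \left(-313\right) = 180 \left(- \frac{313}{21}\right) = - \frac{18780}{7}$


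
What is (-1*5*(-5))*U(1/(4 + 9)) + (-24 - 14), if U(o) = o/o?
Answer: -13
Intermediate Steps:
U(o) = 1
(-1*5*(-5))*U(1/(4 + 9)) + (-24 - 14) = (-1*5*(-5))*1 + (-24 - 14) = -5*(-5)*1 - 38 = 25*1 - 38 = 25 - 38 = -13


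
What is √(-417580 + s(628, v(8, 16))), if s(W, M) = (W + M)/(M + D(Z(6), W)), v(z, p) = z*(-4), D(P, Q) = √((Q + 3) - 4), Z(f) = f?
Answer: 2*√(-3340789 + 104395*√627)/√(32 - √627) ≈ 646.27*I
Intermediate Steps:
D(P, Q) = √(-1 + Q) (D(P, Q) = √((3 + Q) - 4) = √(-1 + Q))
v(z, p) = -4*z
s(W, M) = (M + W)/(M + √(-1 + W)) (s(W, M) = (W + M)/(M + √(-1 + W)) = (M + W)/(M + √(-1 + W)))
√(-417580 + s(628, v(8, 16))) = √(-417580 + (-4*8 + 628)/(-4*8 + √(-1 + 628))) = √(-417580 + (-32 + 628)/(-32 + √627)) = √(-417580 + 596/(-32 + √627))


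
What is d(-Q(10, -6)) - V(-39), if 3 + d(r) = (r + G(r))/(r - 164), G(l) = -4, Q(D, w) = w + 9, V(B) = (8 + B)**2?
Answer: -160981/167 ≈ -963.96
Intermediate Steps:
Q(D, w) = 9 + w
d(r) = -3 + (-4 + r)/(-164 + r) (d(r) = -3 + (r - 4)/(r - 164) = -3 + (-4 + r)/(-164 + r))
d(-Q(10, -6)) - V(-39) = 2*(244 - (-1)*(9 - 6))/(-164 - (9 - 6)) - (8 - 39)**2 = 2*(244 - (-1)*3)/(-164 - 1*3) - 1*(-31)**2 = 2*(244 - 1*(-3))/(-164 - 3) - 1*961 = 2*(244 + 3)/(-167) - 961 = 2*(-1/167)*247 - 961 = -494/167 - 961 = -160981/167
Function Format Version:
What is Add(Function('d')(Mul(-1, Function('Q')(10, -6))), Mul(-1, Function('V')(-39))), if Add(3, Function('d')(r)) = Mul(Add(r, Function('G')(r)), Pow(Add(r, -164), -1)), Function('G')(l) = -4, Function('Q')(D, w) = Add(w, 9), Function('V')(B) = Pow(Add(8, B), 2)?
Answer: Rational(-160981, 167) ≈ -963.96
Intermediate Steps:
Function('Q')(D, w) = Add(9, w)
Function('d')(r) = Add(-3, Mul(Pow(Add(-164, r), -1), Add(-4, r))) (Function('d')(r) = Add(-3, Mul(Add(r, -4), Pow(Add(r, -164), -1))) = Add(-3, Mul(Add(-4, r), Pow(Add(-164, r), -1))) = Add(-3, Mul(Pow(Add(-164, r), -1), Add(-4, r))))
Add(Function('d')(Mul(-1, Function('Q')(10, -6))), Mul(-1, Function('V')(-39))) = Add(Mul(2, Pow(Add(-164, Mul(-1, Add(9, -6))), -1), Add(244, Mul(-1, Mul(-1, Add(9, -6))))), Mul(-1, Pow(Add(8, -39), 2))) = Add(Mul(2, Pow(Add(-164, Mul(-1, 3)), -1), Add(244, Mul(-1, Mul(-1, 3)))), Mul(-1, Pow(-31, 2))) = Add(Mul(2, Pow(Add(-164, -3), -1), Add(244, Mul(-1, -3))), Mul(-1, 961)) = Add(Mul(2, Pow(-167, -1), Add(244, 3)), -961) = Add(Mul(2, Rational(-1, 167), 247), -961) = Add(Rational(-494, 167), -961) = Rational(-160981, 167)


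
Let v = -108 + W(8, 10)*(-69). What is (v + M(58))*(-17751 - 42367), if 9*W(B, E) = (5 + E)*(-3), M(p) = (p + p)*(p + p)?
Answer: -823195774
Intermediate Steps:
M(p) = 4*p² (M(p) = (2*p)*(2*p) = 4*p²)
W(B, E) = -5/3 - E/3 (W(B, E) = ((5 + E)*(-3))/9 = (-15 - 3*E)/9 = -5/3 - E/3)
v = 237 (v = -108 + (-5/3 - ⅓*10)*(-69) = -108 + (-5/3 - 10/3)*(-69) = -108 - 5*(-69) = -108 + 345 = 237)
(v + M(58))*(-17751 - 42367) = (237 + 4*58²)*(-17751 - 42367) = (237 + 4*3364)*(-60118) = (237 + 13456)*(-60118) = 13693*(-60118) = -823195774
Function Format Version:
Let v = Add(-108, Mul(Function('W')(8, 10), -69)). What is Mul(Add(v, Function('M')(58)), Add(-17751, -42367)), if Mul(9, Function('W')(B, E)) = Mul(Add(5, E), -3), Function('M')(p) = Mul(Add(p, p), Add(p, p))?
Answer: -823195774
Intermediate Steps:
Function('M')(p) = Mul(4, Pow(p, 2)) (Function('M')(p) = Mul(Mul(2, p), Mul(2, p)) = Mul(4, Pow(p, 2)))
Function('W')(B, E) = Add(Rational(-5, 3), Mul(Rational(-1, 3), E)) (Function('W')(B, E) = Mul(Rational(1, 9), Mul(Add(5, E), -3)) = Mul(Rational(1, 9), Add(-15, Mul(-3, E))) = Add(Rational(-5, 3), Mul(Rational(-1, 3), E)))
v = 237 (v = Add(-108, Mul(Add(Rational(-5, 3), Mul(Rational(-1, 3), 10)), -69)) = Add(-108, Mul(Add(Rational(-5, 3), Rational(-10, 3)), -69)) = Add(-108, Mul(-5, -69)) = Add(-108, 345) = 237)
Mul(Add(v, Function('M')(58)), Add(-17751, -42367)) = Mul(Add(237, Mul(4, Pow(58, 2))), Add(-17751, -42367)) = Mul(Add(237, Mul(4, 3364)), -60118) = Mul(Add(237, 13456), -60118) = Mul(13693, -60118) = -823195774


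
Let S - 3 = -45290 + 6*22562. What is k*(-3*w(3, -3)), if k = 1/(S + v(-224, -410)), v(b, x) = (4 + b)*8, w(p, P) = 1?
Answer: -3/88325 ≈ -3.3965e-5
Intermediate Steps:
v(b, x) = 32 + 8*b
S = 90085 (S = 3 + (-45290 + 6*22562) = 3 + (-45290 + 135372) = 3 + 90082 = 90085)
k = 1/88325 (k = 1/(90085 + (32 + 8*(-224))) = 1/(90085 + (32 - 1792)) = 1/(90085 - 1760) = 1/88325 ≈ 1.1322e-5)
k*(-3*w(3, -3)) = (-3*1)/88325 = (1/88325)*(-3) = -3/88325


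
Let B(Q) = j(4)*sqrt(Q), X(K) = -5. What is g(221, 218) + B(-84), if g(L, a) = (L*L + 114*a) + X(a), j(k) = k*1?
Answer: 73688 + 8*I*sqrt(21) ≈ 73688.0 + 36.661*I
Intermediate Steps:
j(k) = k
g(L, a) = -5 + L**2 + 114*a (g(L, a) = (L*L + 114*a) - 5 = (L**2 + 114*a) - 5 = -5 + L**2 + 114*a)
B(Q) = 4*sqrt(Q)
g(221, 218) + B(-84) = (-5 + 221**2 + 114*218) + 4*sqrt(-84) = (-5 + 48841 + 24852) + 4*(2*I*sqrt(21)) = 73688 + 8*I*sqrt(21)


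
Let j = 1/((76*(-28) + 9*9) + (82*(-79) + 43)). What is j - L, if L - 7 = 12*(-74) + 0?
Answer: 7472641/8482 ≈ 881.00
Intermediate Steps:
j = -1/8482 (j = 1/((-2128 + 81) + (-6478 + 43)) = 1/(-2047 - 6435) = 1/(-8482) = -1/8482 ≈ -0.00011790)
L = -881 (L = 7 + (12*(-74) + 0) = 7 + (-888 + 0) = 7 - 888 = -881)
j - L = -1/8482 - 1*(-881) = -1/8482 + 881 = 7472641/8482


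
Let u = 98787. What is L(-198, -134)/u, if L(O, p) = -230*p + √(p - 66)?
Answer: 30820/98787 + 10*I*√2/98787 ≈ 0.31198 + 0.00014316*I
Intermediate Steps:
L(O, p) = √(-66 + p) - 230*p (L(O, p) = -230*p + √(-66 + p) = √(-66 + p) - 230*p)
L(-198, -134)/u = (√(-66 - 134) - 230*(-134))/98787 = (√(-200) + 30820)*(1/98787) = (10*I*√2 + 30820)*(1/98787) = (30820 + 10*I*√2)*(1/98787) = 30820/98787 + 10*I*√2/98787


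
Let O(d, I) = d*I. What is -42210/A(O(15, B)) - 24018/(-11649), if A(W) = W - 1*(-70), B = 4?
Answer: -16286065/50479 ≈ -322.63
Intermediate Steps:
O(d, I) = I*d
A(W) = 70 + W (A(W) = W + 70 = 70 + W)
-42210/A(O(15, B)) - 24018/(-11649) = -42210/(70 + 4*15) - 24018/(-11649) = -42210/(70 + 60) - 24018*(-1/11649) = -42210/130 + 8006/3883 = -42210*1/130 + 8006/3883 = -4221/13 + 8006/3883 = -16286065/50479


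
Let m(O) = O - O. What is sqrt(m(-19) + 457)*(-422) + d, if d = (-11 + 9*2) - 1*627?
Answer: -620 - 422*sqrt(457) ≈ -9641.3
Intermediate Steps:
d = -620 (d = (-11 + 18) - 627 = 7 - 627 = -620)
m(O) = 0
sqrt(m(-19) + 457)*(-422) + d = sqrt(0 + 457)*(-422) - 620 = sqrt(457)*(-422) - 620 = -422*sqrt(457) - 620 = -620 - 422*sqrt(457)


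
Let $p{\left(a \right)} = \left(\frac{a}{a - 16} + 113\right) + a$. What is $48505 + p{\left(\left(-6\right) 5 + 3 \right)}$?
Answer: $\frac{2089440}{43} \approx 48592.0$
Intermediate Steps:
$p{\left(a \right)} = 113 + a + \frac{a}{-16 + a}$ ($p{\left(a \right)} = \left(\frac{a}{-16 + a} + 113\right) + a = \left(113 + \frac{a}{-16 + a}\right) + a = 113 + a + \frac{a}{-16 + a}$)
$48505 + p{\left(\left(-6\right) 5 + 3 \right)} = 48505 + \frac{-1808 + \left(\left(-6\right) 5 + 3\right)^{2} + 98 \left(\left(-6\right) 5 + 3\right)}{-16 + \left(\left(-6\right) 5 + 3\right)} = 48505 + \frac{-1808 + \left(-30 + 3\right)^{2} + 98 \left(-30 + 3\right)}{-16 + \left(-30 + 3\right)} = 48505 + \frac{-1808 + \left(-27\right)^{2} + 98 \left(-27\right)}{-16 - 27} = 48505 + \frac{-1808 + 729 - 2646}{-43} = 48505 - - \frac{3725}{43} = 48505 + \frac{3725}{43} = \frac{2089440}{43}$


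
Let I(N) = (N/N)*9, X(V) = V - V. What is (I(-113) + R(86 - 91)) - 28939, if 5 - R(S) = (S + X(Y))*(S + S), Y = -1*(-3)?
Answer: -28975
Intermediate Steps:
Y = 3
X(V) = 0
R(S) = 5 - 2*S**2 (R(S) = 5 - (S + 0)*(S + S) = 5 - S*2*S = 5 - 2*S**2)
I(N) = 9 (I(N) = 1*9 = 9)
(I(-113) + R(86 - 91)) - 28939 = (9 + (5 - 2*(86 - 91)**2)) - 28939 = (9 + (5 - 2*(-5)**2)) - 28939 = (9 + (5 - 2*25)) - 28939 = (9 + (5 - 50)) - 28939 = (9 - 45) - 28939 = -36 - 28939 = -28975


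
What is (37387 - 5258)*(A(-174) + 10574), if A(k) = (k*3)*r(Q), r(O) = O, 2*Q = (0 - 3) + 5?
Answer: 322960708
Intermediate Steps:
Q = 1 (Q = ((0 - 3) + 5)/2 = (-3 + 5)/2 = (½)*2 = 1)
A(k) = 3*k (A(k) = (k*3)*1 = (3*k)*1 = 3*k)
(37387 - 5258)*(A(-174) + 10574) = (37387 - 5258)*(3*(-174) + 10574) = 32129*(-522 + 10574) = 32129*10052 = 322960708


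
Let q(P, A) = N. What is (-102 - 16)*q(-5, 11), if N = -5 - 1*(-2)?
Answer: 354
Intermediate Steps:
N = -3 (N = -5 + 2 = -3)
q(P, A) = -3
(-102 - 16)*q(-5, 11) = (-102 - 16)*(-3) = -118*(-3) = 354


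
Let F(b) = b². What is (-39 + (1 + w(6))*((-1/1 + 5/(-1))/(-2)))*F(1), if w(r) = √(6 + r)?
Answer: -36 + 6*√3 ≈ -25.608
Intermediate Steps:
(-39 + (1 + w(6))*((-1/1 + 5/(-1))/(-2)))*F(1) = (-39 + (1 + √(6 + 6))*((-1/1 + 5/(-1))/(-2)))*1² = (-39 + (1 + √12)*((-1*1 + 5*(-1))*(-½)))*1 = (-39 + (1 + 2*√3)*((-1 - 5)*(-½)))*1 = (-39 + (1 + 2*√3)*(-6*(-½)))*1 = (-39 + (1 + 2*√3)*3)*1 = (-39 + (3 + 6*√3))*1 = (-36 + 6*√3)*1 = -36 + 6*√3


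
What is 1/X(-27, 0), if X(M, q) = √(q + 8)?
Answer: √2/4 ≈ 0.35355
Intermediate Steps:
X(M, q) = √(8 + q)
1/X(-27, 0) = 1/(√(8 + 0)) = 1/(√8) = 1/(2*√2) = √2/4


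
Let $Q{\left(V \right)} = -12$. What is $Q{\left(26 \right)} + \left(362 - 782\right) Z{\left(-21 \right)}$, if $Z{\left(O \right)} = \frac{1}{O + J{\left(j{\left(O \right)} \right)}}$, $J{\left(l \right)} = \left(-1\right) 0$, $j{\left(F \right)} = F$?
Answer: $8$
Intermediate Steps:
$J{\left(l \right)} = 0$
$Z{\left(O \right)} = \frac{1}{O}$ ($Z{\left(O \right)} = \frac{1}{O + 0} = \frac{1}{O}$)
$Q{\left(26 \right)} + \left(362 - 782\right) Z{\left(-21 \right)} = -12 + \frac{362 - 782}{-21} = -12 + \left(362 - 782\right) \left(- \frac{1}{21}\right) = -12 - -20 = -12 + 20 = 8$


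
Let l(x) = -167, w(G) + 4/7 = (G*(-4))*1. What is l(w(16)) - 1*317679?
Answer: -317846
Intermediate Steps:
w(G) = -4/7 - 4*G (w(G) = -4/7 + (G*(-4))*1 = -4/7 - 4*G*1 = -4/7 - 4*G)
l(w(16)) - 1*317679 = -167 - 1*317679 = -167 - 317679 = -317846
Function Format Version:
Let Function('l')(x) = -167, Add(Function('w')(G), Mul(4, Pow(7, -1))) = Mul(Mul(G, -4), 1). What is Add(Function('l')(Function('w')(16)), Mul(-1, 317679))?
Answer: -317846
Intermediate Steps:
Function('w')(G) = Add(Rational(-4, 7), Mul(-4, G)) (Function('w')(G) = Add(Rational(-4, 7), Mul(Mul(G, -4), 1)) = Add(Rational(-4, 7), Mul(Mul(-4, G), 1)) = Add(Rational(-4, 7), Mul(-4, G)))
Add(Function('l')(Function('w')(16)), Mul(-1, 317679)) = Add(-167, Mul(-1, 317679)) = Add(-167, -317679) = -317846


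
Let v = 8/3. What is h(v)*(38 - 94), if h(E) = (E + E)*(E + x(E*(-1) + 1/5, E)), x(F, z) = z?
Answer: -14336/9 ≈ -1592.9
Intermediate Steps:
v = 8/3 (v = 8*(⅓) = 8/3 ≈ 2.6667)
h(E) = 4*E² (h(E) = (E + E)*(E + E) = (2*E)*(2*E) = 4*E²)
h(v)*(38 - 94) = (4*(8/3)²)*(38 - 94) = (4*(64/9))*(-56) = (256/9)*(-56) = -14336/9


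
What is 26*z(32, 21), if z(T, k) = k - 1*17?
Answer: 104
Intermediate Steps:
z(T, k) = -17 + k (z(T, k) = k - 17 = -17 + k)
26*z(32, 21) = 26*(-17 + 21) = 26*4 = 104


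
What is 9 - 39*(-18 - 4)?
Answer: 867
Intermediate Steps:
9 - 39*(-18 - 4) = 9 - 39*(-22) = 9 + 858 = 867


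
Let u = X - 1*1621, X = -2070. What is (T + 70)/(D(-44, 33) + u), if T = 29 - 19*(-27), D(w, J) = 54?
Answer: -612/3637 ≈ -0.16827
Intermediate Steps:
T = 542 (T = 29 + 513 = 542)
u = -3691 (u = -2070 - 1*1621 = -2070 - 1621 = -3691)
(T + 70)/(D(-44, 33) + u) = (542 + 70)/(54 - 3691) = 612/(-3637) = 612*(-1/3637) = -612/3637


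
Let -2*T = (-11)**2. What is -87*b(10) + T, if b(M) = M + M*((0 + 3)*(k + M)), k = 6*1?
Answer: -85381/2 ≈ -42691.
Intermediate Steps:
T = -121/2 (T = -1/2*(-11)**2 = -1/2*121 = -121/2 ≈ -60.500)
k = 6
b(M) = M + M*(18 + 3*M) (b(M) = M + M*((0 + 3)*(6 + M)) = M + M*(3*(6 + M)) = M + M*(18 + 3*M))
-87*b(10) + T = -870*(19 + 3*10) - 121/2 = -870*(19 + 30) - 121/2 = -870*49 - 121/2 = -87*490 - 121/2 = -42630 - 121/2 = -85381/2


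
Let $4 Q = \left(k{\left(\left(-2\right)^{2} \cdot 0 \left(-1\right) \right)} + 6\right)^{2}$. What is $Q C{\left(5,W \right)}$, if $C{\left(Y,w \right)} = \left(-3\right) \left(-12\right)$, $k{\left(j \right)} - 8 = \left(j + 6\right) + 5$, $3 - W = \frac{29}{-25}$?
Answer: $5625$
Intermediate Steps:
$W = \frac{104}{25}$ ($W = 3 - \frac{29}{-25} = 3 - 29 \left(- \frac{1}{25}\right) = 3 - - \frac{29}{25} = 3 + \frac{29}{25} = \frac{104}{25} \approx 4.16$)
$k{\left(j \right)} = 19 + j$ ($k{\left(j \right)} = 8 + \left(\left(j + 6\right) + 5\right) = 8 + \left(\left(6 + j\right) + 5\right) = 8 + \left(11 + j\right) = 19 + j$)
$Q = \frac{625}{4}$ ($Q = \frac{\left(\left(19 + \left(-2\right)^{2} \cdot 0 \left(-1\right)\right) + 6\right)^{2}}{4} = \frac{\left(\left(19 + 4 \cdot 0 \left(-1\right)\right) + 6\right)^{2}}{4} = \frac{\left(\left(19 + 0 \left(-1\right)\right) + 6\right)^{2}}{4} = \frac{\left(\left(19 + 0\right) + 6\right)^{2}}{4} = \frac{\left(19 + 6\right)^{2}}{4} = \frac{25^{2}}{4} = \frac{1}{4} \cdot 625 = \frac{625}{4} \approx 156.25$)
$C{\left(Y,w \right)} = 36$
$Q C{\left(5,W \right)} = \frac{625}{4} \cdot 36 = 5625$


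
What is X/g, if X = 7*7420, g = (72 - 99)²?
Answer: 51940/729 ≈ 71.248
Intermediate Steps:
g = 729 (g = (-27)² = 729)
X = 51940
X/g = 51940/729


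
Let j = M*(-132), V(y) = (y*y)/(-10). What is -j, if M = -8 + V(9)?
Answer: -10626/5 ≈ -2125.2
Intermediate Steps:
V(y) = -y²/10 (V(y) = y²*(-⅒) = -y²/10)
M = -161/10 (M = -8 - ⅒*9² = -8 - ⅒*81 = -8 - 81/10 = -161/10 ≈ -16.100)
j = 10626/5 (j = -161/10*(-132) = 10626/5 ≈ 2125.2)
-j = -1*10626/5 = -10626/5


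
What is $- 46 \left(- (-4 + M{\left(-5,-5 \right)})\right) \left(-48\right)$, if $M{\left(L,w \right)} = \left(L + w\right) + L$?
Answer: $41952$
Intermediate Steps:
$M{\left(L,w \right)} = w + 2 L$
$- 46 \left(- (-4 + M{\left(-5,-5 \right)})\right) \left(-48\right) = - 46 \left(- (-4 + \left(-5 + 2 \left(-5\right)\right))\right) \left(-48\right) = - 46 \left(- (-4 - 15)\right) \left(-48\right) = - 46 \left(\left(-1\right) \left(-19\right)\right) \left(-48\right) = \left(-46\right) 19 \left(-48\right) = \left(-874\right) \left(-48\right) = 41952$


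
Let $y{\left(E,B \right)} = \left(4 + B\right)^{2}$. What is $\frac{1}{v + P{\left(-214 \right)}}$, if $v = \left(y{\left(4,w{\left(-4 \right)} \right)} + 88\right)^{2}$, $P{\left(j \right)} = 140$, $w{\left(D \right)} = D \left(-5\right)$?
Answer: $\frac{1}{441036} \approx 2.2674 \cdot 10^{-6}$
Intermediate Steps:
$w{\left(D \right)} = - 5 D$
$v = 440896$ ($v = \left(\left(4 - -20\right)^{2} + 88\right)^{2} = \left(\left(4 + 20\right)^{2} + 88\right)^{2} = \left(24^{2} + 88\right)^{2} = \left(576 + 88\right)^{2} = 664^{2} = 440896$)
$\frac{1}{v + P{\left(-214 \right)}} = \frac{1}{440896 + 140} = \frac{1}{441036}$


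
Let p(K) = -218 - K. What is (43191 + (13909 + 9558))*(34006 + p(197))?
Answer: 2239108878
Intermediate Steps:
(43191 + (13909 + 9558))*(34006 + p(197)) = (43191 + (13909 + 9558))*(34006 + (-218 - 1*197)) = (43191 + 23467)*(34006 + (-218 - 197)) = 66658*(34006 - 415) = 66658*33591 = 2239108878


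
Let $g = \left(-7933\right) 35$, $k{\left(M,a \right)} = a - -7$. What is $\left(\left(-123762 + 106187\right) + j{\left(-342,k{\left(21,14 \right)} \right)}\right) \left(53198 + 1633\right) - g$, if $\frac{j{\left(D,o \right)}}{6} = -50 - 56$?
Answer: $-998249686$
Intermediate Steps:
$k{\left(M,a \right)} = 7 + a$ ($k{\left(M,a \right)} = a + 7 = 7 + a$)
$g = -277655$
$j{\left(D,o \right)} = -636$ ($j{\left(D,o \right)} = 6 \left(-50 - 56\right) = 6 \left(-106\right) = -636$)
$\left(\left(-123762 + 106187\right) + j{\left(-342,k{\left(21,14 \right)} \right)}\right) \left(53198 + 1633\right) - g = \left(\left(-123762 + 106187\right) - 636\right) \left(53198 + 1633\right) - -277655 = \left(-17575 - 636\right) 54831 + 277655 = \left(-18211\right) 54831 + 277655 = -998527341 + 277655 = -998249686$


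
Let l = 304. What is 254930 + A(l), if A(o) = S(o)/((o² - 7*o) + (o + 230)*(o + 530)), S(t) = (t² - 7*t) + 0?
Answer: 3793105978/14879 ≈ 2.5493e+5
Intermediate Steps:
S(t) = t² - 7*t
A(o) = o*(-7 + o)/(o² - 7*o + (230 + o)*(530 + o)) (A(o) = (o*(-7 + o))/((o² - 7*o) + (o + 230)*(o + 530)) = (o*(-7 + o))/((o² - 7*o) + (230 + o)*(530 + o)) = (o*(-7 + o))/(o² - 7*o + (230 + o)*(530 + o)) = o*(-7 + o)/(o² - 7*o + (230 + o)*(530 + o)))
254930 + A(l) = 254930 + 304*(-7 + 304)/(121900 + 2*304² + 753*304) = 254930 + 304*297/(121900 + 2*92416 + 228912) = 254930 + 304*297/(121900 + 184832 + 228912) = 254930 + 304*297/535644 = 254930 + 304*(1/535644)*297 = 254930 + 2508/14879 = 3793105978/14879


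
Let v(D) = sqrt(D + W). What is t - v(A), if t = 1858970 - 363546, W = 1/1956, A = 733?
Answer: 1495424 - sqrt(701103261)/978 ≈ 1.4954e+6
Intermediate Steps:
W = 1/1956 ≈ 0.00051125
v(D) = sqrt(1/1956 + D) (v(D) = sqrt(D + 1/1956) = sqrt(1/1956 + D))
t = 1495424
t - v(A) = 1495424 - sqrt(489 + 956484*733)/978 = 1495424 - sqrt(489 + 701102772)/978 = 1495424 - sqrt(701103261)/978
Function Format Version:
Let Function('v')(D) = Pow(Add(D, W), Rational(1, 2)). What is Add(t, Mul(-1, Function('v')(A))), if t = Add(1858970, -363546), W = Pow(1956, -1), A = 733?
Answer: Add(1495424, Mul(Rational(-1, 978), Pow(701103261, Rational(1, 2)))) ≈ 1.4954e+6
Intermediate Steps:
W = Rational(1, 1956) ≈ 0.00051125
Function('v')(D) = Pow(Add(Rational(1, 1956), D), Rational(1, 2)) (Function('v')(D) = Pow(Add(D, Rational(1, 1956)), Rational(1, 2)) = Pow(Add(Rational(1, 1956), D), Rational(1, 2)))
t = 1495424
Add(t, Mul(-1, Function('v')(A))) = Add(1495424, Mul(-1, Mul(Rational(1, 978), Pow(Add(489, Mul(956484, 733)), Rational(1, 2))))) = Add(1495424, Mul(-1, Mul(Rational(1, 978), Pow(Add(489, 701102772), Rational(1, 2))))) = Add(1495424, Mul(-1, Mul(Rational(1, 978), Pow(701103261, Rational(1, 2))))) = Add(1495424, Mul(Rational(-1, 978), Pow(701103261, Rational(1, 2))))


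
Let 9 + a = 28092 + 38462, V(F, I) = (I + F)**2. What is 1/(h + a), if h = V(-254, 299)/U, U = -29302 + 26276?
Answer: 3026/201363145 ≈ 1.5028e-5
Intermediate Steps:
U = -3026
V(F, I) = (F + I)**2
a = 66545 (a = -9 + (28092 + 38462) = -9 + 66554 = 66545)
h = -2025/3026 (h = (-254 + 299)**2/(-3026) = 45**2*(-1/3026) = 2025*(-1/3026) = -2025/3026 ≈ -0.66920)
1/(h + a) = 1/(-2025/3026 + 66545) = 1/(201363145/3026) = 3026/201363145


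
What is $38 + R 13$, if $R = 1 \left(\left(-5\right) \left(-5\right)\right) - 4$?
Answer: $311$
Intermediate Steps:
$R = 21$ ($R = 1 \cdot 25 - 4 = 25 - 4 = 21$)
$38 + R 13 = 38 + 21 \cdot 13 = 38 + 273 = 311$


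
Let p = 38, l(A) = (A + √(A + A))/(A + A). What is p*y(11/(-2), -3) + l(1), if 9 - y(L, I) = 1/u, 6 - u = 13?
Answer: 4871/14 + √2/2 ≈ 348.64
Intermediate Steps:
u = -7 (u = 6 - 1*13 = 6 - 13 = -7)
y(L, I) = 64/7 (y(L, I) = 9 - 1/(-7) = 9 - 1*(-⅐) = 9 + ⅐ = 64/7)
l(A) = (A + √2*√A)/(2*A) (l(A) = (A + √(2*A))/((2*A)) = (A + √2*√A)*(1/(2*A)) = (A + √2*√A)/(2*A))
p*y(11/(-2), -3) + l(1) = 38*(64/7) + (½ + √2/(2*√1)) = 2432/7 + (½ + (½)*√2*1) = 2432/7 + (½ + √2/2) = 4871/14 + √2/2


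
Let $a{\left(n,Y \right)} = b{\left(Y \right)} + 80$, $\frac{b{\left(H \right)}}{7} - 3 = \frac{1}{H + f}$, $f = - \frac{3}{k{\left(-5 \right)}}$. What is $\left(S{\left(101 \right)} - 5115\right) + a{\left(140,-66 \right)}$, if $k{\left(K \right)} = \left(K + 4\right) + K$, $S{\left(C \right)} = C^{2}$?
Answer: $\frac{679483}{131} \approx 5186.9$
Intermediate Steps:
$k{\left(K \right)} = 4 + 2 K$ ($k{\left(K \right)} = \left(4 + K\right) + K = 4 + 2 K$)
$f = \frac{1}{2}$ ($f = - \frac{3}{4 + 2 \left(-5\right)} = - \frac{3}{4 - 10} = - \frac{3}{-6} = \left(-3\right) \left(- \frac{1}{6}\right) = \frac{1}{2} \approx 0.5$)
$b{\left(H \right)} = 21 + \frac{7}{\frac{1}{2} + H}$ ($b{\left(H \right)} = 21 + \frac{7}{H + \frac{1}{2}} = 21 + \frac{7}{\frac{1}{2} + H}$)
$a{\left(n,Y \right)} = 80 + \frac{7 \left(5 + 6 Y\right)}{1 + 2 Y}$ ($a{\left(n,Y \right)} = \frac{7 \left(5 + 6 Y\right)}{1 + 2 Y} + 80 = 80 + \frac{7 \left(5 + 6 Y\right)}{1 + 2 Y}$)
$\left(S{\left(101 \right)} - 5115\right) + a{\left(140,-66 \right)} = \left(101^{2} - 5115\right) + \frac{115 + 202 \left(-66\right)}{1 + 2 \left(-66\right)} = \left(10201 - 5115\right) + \frac{115 - 13332}{1 - 132} = 5086 + \frac{1}{-131} \left(-13217\right) = 5086 - - \frac{13217}{131} = 5086 + \frac{13217}{131} = \frac{679483}{131}$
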